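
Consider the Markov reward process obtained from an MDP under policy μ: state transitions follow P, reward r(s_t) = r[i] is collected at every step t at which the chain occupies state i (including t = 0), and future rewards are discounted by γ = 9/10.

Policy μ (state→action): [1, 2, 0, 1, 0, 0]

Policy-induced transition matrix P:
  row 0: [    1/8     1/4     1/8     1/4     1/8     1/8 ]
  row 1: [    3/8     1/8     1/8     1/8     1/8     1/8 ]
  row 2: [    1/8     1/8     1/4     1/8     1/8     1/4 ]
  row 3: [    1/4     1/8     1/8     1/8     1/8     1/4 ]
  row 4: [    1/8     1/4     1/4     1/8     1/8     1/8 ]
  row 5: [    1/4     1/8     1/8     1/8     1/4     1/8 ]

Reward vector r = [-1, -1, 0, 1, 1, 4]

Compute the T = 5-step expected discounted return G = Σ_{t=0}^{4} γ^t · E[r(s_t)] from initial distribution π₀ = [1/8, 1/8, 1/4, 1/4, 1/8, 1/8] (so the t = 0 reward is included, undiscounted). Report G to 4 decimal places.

t=0: π = [0.1250, 0.1250, 0.2500, 0.2500, 0.1250, 0.1250], E[r] = 0.6250, γ^t·E[r] = 0.625000, running G = 0.625000
t=1: π = [0.2031, 0.1563, 0.1719, 0.1406, 0.1406, 0.1875], E[r] = 0.6719, γ^t·E[r] = 0.604688, running G = 1.229688
t=2: π = [0.2051, 0.1680, 0.1641, 0.1504, 0.1484, 0.1641], E[r] = 0.5820, γ^t·E[r] = 0.471445, running G = 1.701133
t=3: π = [0.2063, 0.1692, 0.1641, 0.1506, 0.1455, 0.1643], E[r] = 0.5779, γ^t·E[r] = 0.421275, running G = 2.122408
t=4: π = [0.2067, 0.1690, 0.1637, 0.1508, 0.1455, 0.1643], E[r] = 0.5780, γ^t·E[r] = 0.379248, running G = 2.501656

G = 2.5017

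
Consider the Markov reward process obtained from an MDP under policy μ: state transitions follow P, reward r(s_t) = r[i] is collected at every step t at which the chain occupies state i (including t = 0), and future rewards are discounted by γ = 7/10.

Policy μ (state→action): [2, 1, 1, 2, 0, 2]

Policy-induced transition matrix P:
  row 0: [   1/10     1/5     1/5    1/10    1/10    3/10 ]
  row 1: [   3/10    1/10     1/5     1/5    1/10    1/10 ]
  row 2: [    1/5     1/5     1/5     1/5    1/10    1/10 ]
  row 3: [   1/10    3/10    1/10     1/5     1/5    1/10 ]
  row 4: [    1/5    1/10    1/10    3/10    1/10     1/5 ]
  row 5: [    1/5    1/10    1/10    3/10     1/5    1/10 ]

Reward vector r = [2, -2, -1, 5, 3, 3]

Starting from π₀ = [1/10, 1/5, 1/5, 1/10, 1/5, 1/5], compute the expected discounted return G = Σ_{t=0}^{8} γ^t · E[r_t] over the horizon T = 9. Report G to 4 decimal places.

G = 5.2721

t=0: π = [0.1000, 0.2000, 0.2000, 0.1000, 0.2000, 0.2000], E[r] = 1.3000, γ^t·E[r] = 1.300000, running G = 1.300000
t=1: π = [0.2000, 0.1500, 0.1500, 0.2300, 0.1300, 0.1400], E[r] = 1.9100, γ^t·E[r] = 1.337000, running G = 2.637000
t=2: π = [0.1720, 0.1810, 0.1500, 0.2070, 0.1370, 0.1530], E[r] = 1.7370, γ^t·E[r] = 0.851130, running G = 3.488130
t=3: π = [0.1802, 0.1736, 0.1503, 0.2118, 0.1360, 0.1481], E[r] = 1.7742, γ^t·E[r] = 0.608551, running G = 4.096681
t=4: π = [0.1782, 0.1754, 0.1504, 0.2104, 0.1360, 0.1496], E[r] = 1.7639, γ^t·E[r] = 0.423520, running G = 4.520200
t=5: π = [0.1787, 0.1749, 0.1504, 0.2107, 0.1360, 0.1492], E[r] = 1.7665, γ^t·E[r] = 0.296903, running G = 4.817103
t=6: π = [0.1786, 0.1751, 0.1504, 0.2107, 0.1360, 0.1493], E[r] = 1.7659, γ^t·E[r] = 0.207752, running G = 5.024855
t=7: π = [0.1786, 0.1750, 0.1504, 0.2107, 0.1360, 0.1493], E[r] = 1.7660, γ^t·E[r] = 0.145441, running G = 5.170295
t=8: π = [0.1786, 0.1750, 0.1504, 0.2107, 0.1360, 0.1493], E[r] = 1.7660, γ^t·E[r] = 0.101806, running G = 5.272101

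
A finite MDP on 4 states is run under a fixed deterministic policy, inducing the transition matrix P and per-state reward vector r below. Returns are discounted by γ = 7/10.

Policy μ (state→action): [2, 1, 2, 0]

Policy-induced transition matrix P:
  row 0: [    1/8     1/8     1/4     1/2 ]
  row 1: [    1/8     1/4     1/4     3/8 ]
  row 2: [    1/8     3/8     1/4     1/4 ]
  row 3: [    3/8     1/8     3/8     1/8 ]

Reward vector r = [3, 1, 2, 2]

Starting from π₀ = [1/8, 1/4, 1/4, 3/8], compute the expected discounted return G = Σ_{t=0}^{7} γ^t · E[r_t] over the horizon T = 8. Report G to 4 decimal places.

t=0: π = [0.1250, 0.2500, 0.2500, 0.3750], E[r] = 1.8750, γ^t·E[r] = 1.875000, running G = 1.875000
t=1: π = [0.2188, 0.2188, 0.2969, 0.2656], E[r] = 2.0000, γ^t·E[r] = 1.400000, running G = 3.275000
t=2: π = [0.1914, 0.2266, 0.2832, 0.2988], E[r] = 1.9648, γ^t·E[r] = 0.962773, running G = 4.237773
t=3: π = [0.1997, 0.2241, 0.2874, 0.2888], E[r] = 1.9756, γ^t·E[r] = 0.677626, running G = 4.915399
t=4: π = [0.1972, 0.2249, 0.2861, 0.2918], E[r] = 1.9724, γ^t·E[r] = 0.473561, running G = 5.388961
t=5: π = [0.1980, 0.2246, 0.2865, 0.2909], E[r] = 1.9733, γ^t·E[r] = 0.331657, running G = 5.720618
t=6: π = [0.1977, 0.2247, 0.2864, 0.2912], E[r] = 1.9730, γ^t·E[r] = 0.232125, running G = 5.952743
t=7: π = [0.1978, 0.2247, 0.2864, 0.2911], E[r] = 1.9731, γ^t·E[r] = 0.162495, running G = 6.115239

G = 6.1152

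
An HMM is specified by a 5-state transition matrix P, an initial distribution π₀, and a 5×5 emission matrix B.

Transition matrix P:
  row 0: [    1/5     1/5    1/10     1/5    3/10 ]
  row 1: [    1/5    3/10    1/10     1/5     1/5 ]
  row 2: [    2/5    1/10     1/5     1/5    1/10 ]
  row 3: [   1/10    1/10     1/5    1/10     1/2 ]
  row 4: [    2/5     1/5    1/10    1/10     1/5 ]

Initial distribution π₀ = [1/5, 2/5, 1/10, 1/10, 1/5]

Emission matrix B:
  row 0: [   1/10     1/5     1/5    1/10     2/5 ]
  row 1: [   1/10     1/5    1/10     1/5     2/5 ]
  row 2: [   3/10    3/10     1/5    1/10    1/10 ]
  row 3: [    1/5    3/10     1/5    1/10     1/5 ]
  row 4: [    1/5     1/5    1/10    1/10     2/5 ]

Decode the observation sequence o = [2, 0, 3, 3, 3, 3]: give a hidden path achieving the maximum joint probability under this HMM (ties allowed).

t=0: δ = [4.000e-02, 4.000e-02, 2.000e-02, 2.000e-02, 2.000e-02]  (obs o_0=2)
t=1: δ = [8.000e-04, 1.200e-03, 1.200e-03, 1.600e-03, 2.400e-03]  ψ = [0, 1, 0, 0, 0]  (obs o_1=0)
t=2: δ = [9.600e-05, 9.600e-05, 3.200e-05, 2.400e-05, 8.000e-05]  ψ = [4, 4, 3, 1, 3]  (obs o_2=3)
t=3: δ = [3.200e-06, 5.760e-06, 9.600e-07, 1.920e-06, 2.880e-06]  ψ = [4, 1, 0, 0, 0]  (obs o_3=3)
t=4: δ = [1.152e-07, 3.456e-07, 5.760e-08, 1.152e-07, 1.152e-07]  ψ = [1, 1, 1, 1, 1]  (obs o_4=3)
t=5: δ = [6.912e-09, 2.074e-08, 3.456e-09, 6.912e-09, 6.912e-09]  ψ = [1, 1, 1, 1, 1]  (obs o_5=3)
backtrack: best end state = 1; path = [0, 4, 1, 1, 1, 1]

path = [0, 4, 1, 1, 1, 1]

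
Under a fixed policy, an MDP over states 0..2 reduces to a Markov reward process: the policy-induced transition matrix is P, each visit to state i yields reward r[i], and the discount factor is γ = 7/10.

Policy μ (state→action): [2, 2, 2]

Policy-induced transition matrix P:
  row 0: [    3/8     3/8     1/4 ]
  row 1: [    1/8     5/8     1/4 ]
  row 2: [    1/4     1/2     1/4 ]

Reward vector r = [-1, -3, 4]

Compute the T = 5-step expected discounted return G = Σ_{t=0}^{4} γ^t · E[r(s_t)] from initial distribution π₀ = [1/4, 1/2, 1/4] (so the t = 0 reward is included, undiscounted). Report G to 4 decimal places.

t=0: π = [0.2500, 0.5000, 0.2500], E[r] = -0.7500, γ^t·E[r] = -0.750000, running G = -0.750000
t=1: π = [0.2188, 0.5313, 0.2500], E[r] = -0.8125, γ^t·E[r] = -0.568750, running G = -1.318750
t=2: π = [0.2109, 0.5391, 0.2500], E[r] = -0.8281, γ^t·E[r] = -0.405781, running G = -1.724531
t=3: π = [0.2090, 0.5410, 0.2500], E[r] = -0.8320, γ^t·E[r] = -0.285387, running G = -2.009918
t=4: π = [0.2085, 0.5415, 0.2500], E[r] = -0.8330, γ^t·E[r] = -0.200005, running G = -2.209923

G = -2.2099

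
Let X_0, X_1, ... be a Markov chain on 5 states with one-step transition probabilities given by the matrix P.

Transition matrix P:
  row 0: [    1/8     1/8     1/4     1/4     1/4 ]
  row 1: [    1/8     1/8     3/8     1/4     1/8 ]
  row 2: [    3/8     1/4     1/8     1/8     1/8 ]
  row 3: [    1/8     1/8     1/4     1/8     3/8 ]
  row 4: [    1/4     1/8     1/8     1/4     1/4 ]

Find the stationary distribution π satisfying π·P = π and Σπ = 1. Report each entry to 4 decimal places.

π = [0.2070, 0.1517, 0.2136, 0.1985, 0.2291]

Balance equations π_j = Σ_i π_i·P[i][j]:
  π_0 = 1/8·π_0 + 1/8·π_1 + 3/8·π_2 + 1/8·π_3 + 1/4·π_4
  π_1 = 1/8·π_0 + 1/8·π_1 + 1/4·π_2 + 1/8·π_3 + 1/8·π_4
  π_2 = 1/4·π_0 + 3/8·π_1 + 1/8·π_2 + 1/4·π_3 + 1/8·π_4
  π_3 = 1/4·π_0 + 1/4·π_1 + 1/8·π_2 + 1/8·π_3 + 1/4·π_4
  normalize: π_0 + π_1 + π_2 + π_3 + π_4 = 1
Solving the linear system gives exactly π = [1040/5023, 762/5023, 1073/5023, 997/5023, 1151/5023].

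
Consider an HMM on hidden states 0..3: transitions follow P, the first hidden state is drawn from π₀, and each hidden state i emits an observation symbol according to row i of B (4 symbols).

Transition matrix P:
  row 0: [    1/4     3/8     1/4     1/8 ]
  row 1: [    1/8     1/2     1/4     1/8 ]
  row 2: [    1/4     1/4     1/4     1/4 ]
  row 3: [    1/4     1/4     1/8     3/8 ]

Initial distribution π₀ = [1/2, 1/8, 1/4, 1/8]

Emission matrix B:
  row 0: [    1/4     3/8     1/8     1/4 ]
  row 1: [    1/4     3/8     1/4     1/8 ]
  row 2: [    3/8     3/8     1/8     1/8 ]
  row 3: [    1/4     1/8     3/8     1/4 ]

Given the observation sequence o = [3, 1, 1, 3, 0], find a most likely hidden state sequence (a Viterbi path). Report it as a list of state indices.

t=0: δ = [1.250e-01, 1.562e-02, 3.125e-02, 3.125e-02]  (obs o_0=3)
t=1: δ = [1.172e-02, 1.758e-02, 1.172e-02, 1.953e-03]  ψ = [0, 0, 0, 0]  (obs o_1=1)
t=2: δ = [1.099e-03, 3.296e-03, 1.648e-03, 3.662e-04]  ψ = [0, 1, 1, 2]  (obs o_2=1)
t=3: δ = [1.030e-04, 2.060e-04, 1.030e-04, 1.030e-04]  ψ = [1, 1, 1, 1]  (obs o_3=3)
t=4: δ = [6.437e-06, 2.575e-05, 1.931e-05, 9.656e-06]  ψ = [0, 1, 1, 3]  (obs o_4=0)
backtrack: best end state = 1; path = [0, 1, 1, 1, 1]

path = [0, 1, 1, 1, 1]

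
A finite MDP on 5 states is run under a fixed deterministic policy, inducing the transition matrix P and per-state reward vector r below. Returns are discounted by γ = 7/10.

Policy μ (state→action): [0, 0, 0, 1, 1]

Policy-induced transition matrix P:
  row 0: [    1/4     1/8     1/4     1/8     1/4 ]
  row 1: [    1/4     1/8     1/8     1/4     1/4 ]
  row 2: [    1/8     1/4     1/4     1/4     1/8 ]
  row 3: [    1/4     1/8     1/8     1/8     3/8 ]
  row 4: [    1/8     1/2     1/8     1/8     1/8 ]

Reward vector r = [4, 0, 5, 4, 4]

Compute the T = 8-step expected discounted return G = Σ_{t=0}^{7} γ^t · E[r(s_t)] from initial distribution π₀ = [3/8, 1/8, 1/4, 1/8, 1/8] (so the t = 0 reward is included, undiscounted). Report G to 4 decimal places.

t=0: π = [0.3750, 0.1250, 0.2500, 0.1250, 0.1250], E[r] = 3.7500, γ^t·E[r] = 3.750000, running G = 3.750000
t=1: π = [0.2031, 0.2031, 0.2031, 0.1719, 0.2188], E[r] = 3.3906, γ^t·E[r] = 2.373438, running G = 6.123438
t=2: π = [0.1973, 0.2324, 0.1758, 0.1758, 0.2188], E[r] = 3.2461, γ^t·E[r] = 1.590586, running G = 7.714023
t=3: π = [0.2007, 0.2290, 0.1716, 0.1760, 0.2227], E[r] = 3.2556, γ^t·E[r] = 1.116676, running G = 8.830699
t=4: π = [0.2007, 0.2299, 0.1715, 0.1751, 0.2227], E[r] = 3.2517, γ^t·E[r] = 0.780743, running G = 9.611442
t=5: π = [0.2007, 0.2300, 0.1715, 0.1752, 0.2226], E[r] = 3.2517, γ^t·E[r] = 0.546511, running G = 10.157953
t=6: π = [0.2007, 0.2299, 0.1715, 0.1752, 0.2226], E[r] = 3.2519, γ^t·E[r] = 0.382578, running G = 10.540531
t=7: π = [0.2007, 0.2299, 0.1715, 0.1752, 0.2226], E[r] = 3.2518, γ^t·E[r] = 0.267801, running G = 10.808333

G = 10.8083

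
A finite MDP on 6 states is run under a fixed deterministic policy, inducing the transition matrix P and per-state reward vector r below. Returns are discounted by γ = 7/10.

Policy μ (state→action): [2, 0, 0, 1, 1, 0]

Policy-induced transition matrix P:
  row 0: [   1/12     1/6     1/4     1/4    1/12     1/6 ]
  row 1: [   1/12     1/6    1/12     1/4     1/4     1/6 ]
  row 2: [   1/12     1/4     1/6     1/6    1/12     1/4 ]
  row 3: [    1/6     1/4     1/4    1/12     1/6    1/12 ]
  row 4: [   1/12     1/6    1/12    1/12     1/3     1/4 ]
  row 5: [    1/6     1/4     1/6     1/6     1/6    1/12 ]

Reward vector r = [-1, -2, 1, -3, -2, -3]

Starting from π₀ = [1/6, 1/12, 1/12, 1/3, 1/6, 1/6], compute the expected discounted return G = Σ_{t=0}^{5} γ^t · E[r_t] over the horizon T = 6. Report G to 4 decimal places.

G = -5.3859

t=0: π = [0.1667, 0.0833, 0.0833, 0.3333, 0.1667, 0.1667], E[r] = -2.0833, γ^t·E[r] = -2.083333, running G = -2.083333
t=1: π = [0.1250, 0.2153, 0.1875, 0.1458, 0.1806, 0.1458], E[r] = -1.6042, γ^t·E[r] = -1.122917, running G = -3.206250
t=2: π = [0.1076, 0.2066, 0.1563, 0.1678, 0.1887, 0.1730], E[r] = -1.7645, γ^t·E[r] = -0.864589, running G = -4.070839
t=3: π = [0.1117, 0.2081, 0.1567, 0.1631, 0.1933, 0.1670], E[r] = -1.7484, γ^t·E[r] = -0.599688, running G = -4.670527
t=4: π = [0.1108, 0.2072, 0.1561, 0.1636, 0.1939, 0.1683], E[r] = -1.7527, γ^t·E[r] = -0.420829, running G = -5.091356
t=5: π = [0.1110, 0.2073, 0.1561, 0.1634, 0.1940, 0.1682], E[r] = -1.7522, γ^t·E[r] = -0.294496, running G = -5.385852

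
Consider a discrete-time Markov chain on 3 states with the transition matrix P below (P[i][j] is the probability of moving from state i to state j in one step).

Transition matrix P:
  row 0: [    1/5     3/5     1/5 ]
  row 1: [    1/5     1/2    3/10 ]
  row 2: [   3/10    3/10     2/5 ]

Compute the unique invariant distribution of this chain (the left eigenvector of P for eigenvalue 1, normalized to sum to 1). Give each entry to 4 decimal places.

Balance equations π_j = Σ_i π_i·P[i][j]:
  π_0 = 1/5·π_0 + 1/5·π_1 + 3/10·π_2
  π_1 = 3/5·π_0 + 1/2·π_1 + 3/10·π_2
  normalize: π_0 + π_1 + π_2 = 1
Solving the linear system gives exactly π = [3/13, 6/13, 4/13].

π = [0.2308, 0.4615, 0.3077]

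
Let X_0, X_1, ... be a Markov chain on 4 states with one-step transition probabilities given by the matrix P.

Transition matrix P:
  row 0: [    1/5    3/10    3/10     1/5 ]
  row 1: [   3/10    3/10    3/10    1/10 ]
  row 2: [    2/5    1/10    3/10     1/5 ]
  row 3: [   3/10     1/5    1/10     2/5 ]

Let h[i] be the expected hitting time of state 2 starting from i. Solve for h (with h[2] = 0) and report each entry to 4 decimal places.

h = [3.8916, 3.7931, 0.0000, 4.8768]

First-step conditioning: h[2] = 0; for i ≠ 2, h[i] = 1 + Σ_k P[i][k]·h[k].
  h[0] = 1 + 1/5·h[0] + 3/10·h[1] + 1/5·h[3]
  h[1] = 1 + 3/10·h[0] + 3/10·h[1] + 1/10·h[3]
  h[3] = 1 + 3/10·h[0] + 1/5·h[1] + 2/5·h[3]
Solving the 3×3 linear system over states ≠ 2 gives exactly h = [790/203, 110/29, 0, 990/203] (h[2] = 0 is the target).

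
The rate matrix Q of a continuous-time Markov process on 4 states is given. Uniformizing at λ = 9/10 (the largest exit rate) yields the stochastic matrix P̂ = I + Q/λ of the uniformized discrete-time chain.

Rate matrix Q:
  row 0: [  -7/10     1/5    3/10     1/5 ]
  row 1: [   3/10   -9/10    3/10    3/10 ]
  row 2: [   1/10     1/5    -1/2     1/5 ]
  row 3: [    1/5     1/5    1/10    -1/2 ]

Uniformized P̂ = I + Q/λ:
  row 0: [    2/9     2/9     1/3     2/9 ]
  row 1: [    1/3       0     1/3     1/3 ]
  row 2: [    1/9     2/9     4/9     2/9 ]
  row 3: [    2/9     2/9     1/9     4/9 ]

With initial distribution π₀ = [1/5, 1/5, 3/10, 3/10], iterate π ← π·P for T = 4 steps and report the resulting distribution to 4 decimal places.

t=0: π = [0.2000, 0.2000, 0.3000, 0.3000]
t=1: π = [0.2111, 0.1778, 0.3000, 0.3111]
t=2: π = [0.2086, 0.1827, 0.2975, 0.3111]
t=3: π = [0.2095, 0.1816, 0.2973, 0.3117]
t=4: π = [0.2094, 0.1819, 0.2971, 0.3117]

π = [0.2094, 0.1819, 0.2971, 0.3117]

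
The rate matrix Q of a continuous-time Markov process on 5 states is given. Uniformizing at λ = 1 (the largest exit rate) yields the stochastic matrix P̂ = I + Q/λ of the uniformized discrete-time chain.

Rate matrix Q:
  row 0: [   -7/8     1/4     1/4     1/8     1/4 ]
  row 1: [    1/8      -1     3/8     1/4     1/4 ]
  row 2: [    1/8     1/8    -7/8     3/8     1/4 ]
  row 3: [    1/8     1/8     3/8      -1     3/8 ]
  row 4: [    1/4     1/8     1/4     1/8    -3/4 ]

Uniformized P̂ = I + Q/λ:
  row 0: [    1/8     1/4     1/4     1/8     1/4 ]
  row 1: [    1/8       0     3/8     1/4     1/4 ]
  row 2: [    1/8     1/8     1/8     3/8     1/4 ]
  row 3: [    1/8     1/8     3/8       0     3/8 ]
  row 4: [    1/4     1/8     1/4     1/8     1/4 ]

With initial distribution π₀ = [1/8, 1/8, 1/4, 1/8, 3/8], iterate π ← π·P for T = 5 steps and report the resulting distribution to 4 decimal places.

t=0: π = [0.1250, 0.1250, 0.2500, 0.1250, 0.3750]
t=1: π = [0.1719, 0.1250, 0.2500, 0.1875, 0.2656]
t=2: π = [0.1582, 0.1309, 0.2578, 0.1797, 0.2734]
t=3: π = [0.1592, 0.1284, 0.2566, 0.1833, 0.2725]
t=4: π = [0.1591, 0.1288, 0.2569, 0.1823, 0.2729]
t=5: π = [0.1591, 0.1288, 0.2568, 0.1825, 0.2728]

π = [0.1591, 0.1288, 0.2568, 0.1825, 0.2728]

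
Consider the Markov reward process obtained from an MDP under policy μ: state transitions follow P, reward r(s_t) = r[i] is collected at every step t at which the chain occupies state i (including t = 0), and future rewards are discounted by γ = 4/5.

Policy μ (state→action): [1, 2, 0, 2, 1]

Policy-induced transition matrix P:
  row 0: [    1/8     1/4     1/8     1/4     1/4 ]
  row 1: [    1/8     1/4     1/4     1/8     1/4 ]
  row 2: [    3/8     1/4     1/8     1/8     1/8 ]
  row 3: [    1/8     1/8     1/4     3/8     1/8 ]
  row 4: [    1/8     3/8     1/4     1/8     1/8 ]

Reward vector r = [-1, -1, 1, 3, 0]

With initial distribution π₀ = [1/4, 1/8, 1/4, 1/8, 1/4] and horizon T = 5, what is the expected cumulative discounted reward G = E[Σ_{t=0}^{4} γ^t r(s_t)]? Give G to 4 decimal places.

G = 1.0607

t=0: π = [0.2500, 0.1250, 0.2500, 0.1250, 0.2500], E[r] = 0.2500, γ^t·E[r] = 0.250000, running G = 0.250000
t=1: π = [0.1875, 0.2656, 0.1875, 0.1875, 0.1719], E[r] = 0.2969, γ^t·E[r] = 0.237500, running G = 0.487500
t=2: π = [0.1719, 0.2480, 0.2031, 0.1953, 0.1816], E[r] = 0.3691, γ^t·E[r] = 0.236250, running G = 0.723750
t=3: π = [0.1758, 0.2483, 0.2031, 0.1953, 0.1775], E[r] = 0.3650, γ^t·E[r] = 0.186875, running G = 0.910625
t=4: π = [0.1758, 0.2478, 0.2026, 0.1958, 0.1780], E[r] = 0.3665, γ^t·E[r] = 0.150113, running G = 1.060738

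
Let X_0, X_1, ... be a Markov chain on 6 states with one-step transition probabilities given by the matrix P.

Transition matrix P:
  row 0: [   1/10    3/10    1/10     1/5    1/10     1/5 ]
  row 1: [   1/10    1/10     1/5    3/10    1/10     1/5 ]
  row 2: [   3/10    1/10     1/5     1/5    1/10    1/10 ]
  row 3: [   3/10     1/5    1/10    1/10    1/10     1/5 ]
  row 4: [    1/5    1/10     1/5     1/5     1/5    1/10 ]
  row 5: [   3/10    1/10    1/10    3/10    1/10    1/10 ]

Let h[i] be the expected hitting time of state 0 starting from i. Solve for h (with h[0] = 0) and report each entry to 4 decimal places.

First-step conditioning: h[0] = 0; for i ≠ 0, h[i] = 1 + Σ_k P[i][k]·h[k].
  h[1] = 1 + 1/10·h[1] + 1/5·h[2] + 3/10·h[3] + 1/10·h[4] + 1/5·h[5]
  h[2] = 1 + 1/10·h[1] + 1/5·h[2] + 1/5·h[3] + 1/10·h[4] + 1/10·h[5]
  h[3] = 1 + 1/5·h[1] + 1/10·h[2] + 1/10·h[3] + 1/10·h[4] + 1/5·h[5]
  h[4] = 1 + 1/10·h[1] + 1/5·h[2] + 1/5·h[3] + 1/5·h[4] + 1/10·h[5]
  h[5] = 1 + 1/10·h[1] + 1/10·h[2] + 3/10·h[3] + 1/10·h[4] + 1/10·h[5]
Solving the 5×5 linear system over states ≠ 0 gives exactly h = [0, 58365/12857, 3735/989, 49455/12857, 4150/989, 2115/559] (h[0] = 0 is the target).

h = [0.0000, 4.5396, 3.7765, 3.8465, 4.1962, 3.7835]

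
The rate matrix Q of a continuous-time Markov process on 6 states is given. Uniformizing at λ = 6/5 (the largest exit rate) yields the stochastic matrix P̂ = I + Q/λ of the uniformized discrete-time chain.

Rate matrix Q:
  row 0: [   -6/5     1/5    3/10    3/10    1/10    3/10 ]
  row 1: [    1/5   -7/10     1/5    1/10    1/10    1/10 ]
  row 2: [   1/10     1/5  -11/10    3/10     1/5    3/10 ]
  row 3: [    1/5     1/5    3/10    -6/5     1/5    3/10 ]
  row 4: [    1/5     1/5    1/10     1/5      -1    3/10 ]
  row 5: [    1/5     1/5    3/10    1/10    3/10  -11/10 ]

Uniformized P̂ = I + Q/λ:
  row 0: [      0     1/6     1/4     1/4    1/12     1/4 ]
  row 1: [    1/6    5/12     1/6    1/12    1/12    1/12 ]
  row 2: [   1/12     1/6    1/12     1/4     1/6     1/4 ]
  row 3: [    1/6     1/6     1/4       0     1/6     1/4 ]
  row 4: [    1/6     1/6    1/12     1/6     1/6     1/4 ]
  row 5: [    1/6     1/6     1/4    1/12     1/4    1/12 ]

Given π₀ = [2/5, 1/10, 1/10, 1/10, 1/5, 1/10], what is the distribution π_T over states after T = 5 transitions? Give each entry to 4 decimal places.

t=0: π = [0.4000, 0.1000, 0.1000, 0.1000, 0.2000, 0.1000]
t=1: π = [0.0917, 0.1917, 0.1917, 0.1750, 0.1333, 0.2167]
t=2: π = [0.1354, 0.2146, 0.1799, 0.1271, 0.1611, 0.1819]
t=3: π = [0.1291, 0.2203, 0.1753, 0.1387, 0.1527, 0.1839]
t=4: π = [0.1305, 0.2217, 0.1770, 0.1352, 0.1529, 0.1826]
t=5: π = [0.1302, 0.2221, 0.1765, 0.1361, 0.1525, 0.1826]

π = [0.1302, 0.2221, 0.1765, 0.1361, 0.1525, 0.1826]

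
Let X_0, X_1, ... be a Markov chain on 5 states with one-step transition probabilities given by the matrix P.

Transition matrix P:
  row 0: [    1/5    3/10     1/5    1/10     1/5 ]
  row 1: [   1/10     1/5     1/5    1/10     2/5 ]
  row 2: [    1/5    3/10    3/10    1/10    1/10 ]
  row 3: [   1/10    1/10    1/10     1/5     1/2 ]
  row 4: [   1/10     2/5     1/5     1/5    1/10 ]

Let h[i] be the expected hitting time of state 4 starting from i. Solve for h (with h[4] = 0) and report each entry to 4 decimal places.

First-step conditioning: h[4] = 0; for i ≠ 4, h[i] = 1 + Σ_k P[i][k]·h[k].
  h[0] = 1 + 1/5·h[0] + 3/10·h[1] + 1/5·h[2] + 1/10·h[3]
  h[1] = 1 + 1/10·h[0] + 1/5·h[1] + 1/5·h[2] + 1/10·h[3]
  h[2] = 1 + 1/5·h[0] + 3/10·h[1] + 3/10·h[2] + 1/10·h[3]
  h[3] = 1 + 1/10·h[0] + 1/10·h[1] + 1/10·h[2] + 1/5·h[3]
Solving the 4×4 linear system over states ≠ 4 gives exactly h = [4455/1171, 3645/1171, 4950/1171, 3095/1171, 0] (h[4] = 0 is the target).

h = [3.8044, 3.1127, 4.2272, 2.6430, 0.0000]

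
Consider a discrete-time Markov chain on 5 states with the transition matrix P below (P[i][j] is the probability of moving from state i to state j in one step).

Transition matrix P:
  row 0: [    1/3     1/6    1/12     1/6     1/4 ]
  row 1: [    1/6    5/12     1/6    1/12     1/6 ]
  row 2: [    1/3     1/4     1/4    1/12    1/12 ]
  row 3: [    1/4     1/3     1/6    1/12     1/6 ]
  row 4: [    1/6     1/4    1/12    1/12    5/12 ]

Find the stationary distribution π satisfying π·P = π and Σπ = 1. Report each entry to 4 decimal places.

Balance equations π_j = Σ_i π_i·P[i][j]:
  π_0 = 1/3·π_0 + 1/6·π_1 + 1/3·π_2 + 1/4·π_3 + 1/6·π_4
  π_1 = 1/6·π_0 + 5/12·π_1 + 1/4·π_2 + 1/3·π_3 + 1/4·π_4
  π_2 = 1/12·π_0 + 1/6·π_1 + 1/4·π_2 + 1/6·π_3 + 1/12·π_4
  π_3 = 1/6·π_0 + 1/12·π_1 + 1/12·π_2 + 1/12·π_3 + 1/12·π_4
  normalize: π_0 + π_1 + π_2 + π_3 + π_4 = 1
Solving the linear system gives exactly π = [1417/5951, 155/541, 827/5951, 614/5951, 1388/5951].

π = [0.2381, 0.2865, 0.1390, 0.1032, 0.2332]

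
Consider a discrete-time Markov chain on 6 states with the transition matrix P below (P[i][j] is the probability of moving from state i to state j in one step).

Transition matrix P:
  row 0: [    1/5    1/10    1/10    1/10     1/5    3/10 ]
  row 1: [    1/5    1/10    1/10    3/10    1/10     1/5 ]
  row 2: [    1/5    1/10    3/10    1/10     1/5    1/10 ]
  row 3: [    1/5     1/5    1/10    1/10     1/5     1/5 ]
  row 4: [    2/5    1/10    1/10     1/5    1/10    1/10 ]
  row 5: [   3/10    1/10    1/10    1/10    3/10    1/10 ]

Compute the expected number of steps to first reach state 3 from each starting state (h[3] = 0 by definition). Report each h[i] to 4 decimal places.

First-step conditioning: h[3] = 0; for i ≠ 3, h[i] = 1 + Σ_k P[i][k]·h[k].
  h[0] = 1 + 1/5·h[0] + 1/10·h[1] + 1/10·h[2] + 1/5·h[4] + 3/10·h[5]
  h[1] = 1 + 1/5·h[0] + 1/10·h[1] + 1/10·h[2] + 1/10·h[4] + 1/5·h[5]
  h[2] = 1 + 1/5·h[0] + 1/10·h[1] + 3/10·h[2] + 1/5·h[4] + 1/10·h[5]
  h[4] = 1 + 2/5·h[0] + 1/10·h[1] + 1/10·h[2] + 1/10·h[4] + 1/10·h[5]
  h[5] = 1 + 3/10·h[0] + 1/10·h[1] + 1/10·h[2] + 3/10·h[4] + 1/10·h[5]
Solving the 5×5 linear system over states ≠ 3 gives exactly h = [1072/149, 868/149, 1074/149, 0, 976/149, 1064/149] (h[3] = 0 is the target).

h = [7.1946, 5.8255, 7.2081, 0.0000, 6.5503, 7.1409]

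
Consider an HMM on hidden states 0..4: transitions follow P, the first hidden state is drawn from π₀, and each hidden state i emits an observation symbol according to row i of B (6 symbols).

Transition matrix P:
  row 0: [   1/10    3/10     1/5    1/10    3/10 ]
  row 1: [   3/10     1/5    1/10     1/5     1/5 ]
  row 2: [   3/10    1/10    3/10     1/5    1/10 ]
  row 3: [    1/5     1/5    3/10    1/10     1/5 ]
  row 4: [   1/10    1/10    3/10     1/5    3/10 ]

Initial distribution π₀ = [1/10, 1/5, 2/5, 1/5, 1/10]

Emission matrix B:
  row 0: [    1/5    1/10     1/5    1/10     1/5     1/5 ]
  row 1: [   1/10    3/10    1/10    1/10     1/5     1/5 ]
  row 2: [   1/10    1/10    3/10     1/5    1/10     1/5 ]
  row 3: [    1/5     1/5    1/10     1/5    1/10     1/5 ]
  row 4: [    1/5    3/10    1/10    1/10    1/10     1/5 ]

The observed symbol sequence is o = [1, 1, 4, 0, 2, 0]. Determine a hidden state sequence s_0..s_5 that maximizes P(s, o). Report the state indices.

path = [1, 1, 0, 4, 2, 0]

t=0: δ = [1.000e-02, 6.000e-02, 4.000e-02, 4.000e-02, 3.000e-02]  (obs o_0=1)
t=1: δ = [1.800e-03, 3.600e-03, 1.200e-03, 2.400e-03, 3.600e-03]  ψ = [1, 1, 2, 1, 1]  (obs o_1=1)
t=2: δ = [2.160e-04, 1.440e-04, 1.080e-04, 7.200e-05, 1.080e-04]  ψ = [1, 1, 4, 1, 4]  (obs o_2=4)
t=3: δ = [8.640e-06, 6.480e-06, 4.320e-06, 5.760e-06, 1.296e-05]  ψ = [1, 0, 0, 1, 0]  (obs o_3=0)
t=4: δ = [3.888e-07, 2.592e-07, 1.166e-06, 2.592e-07, 3.888e-07]  ψ = [1, 0, 4, 4, 4]  (obs o_4=2)
t=5: δ = [6.998e-08, 1.166e-08, 3.499e-08, 4.666e-08, 2.333e-08]  ψ = [2, 0, 2, 2, 0]  (obs o_5=0)
backtrack: best end state = 0; path = [1, 1, 0, 4, 2, 0]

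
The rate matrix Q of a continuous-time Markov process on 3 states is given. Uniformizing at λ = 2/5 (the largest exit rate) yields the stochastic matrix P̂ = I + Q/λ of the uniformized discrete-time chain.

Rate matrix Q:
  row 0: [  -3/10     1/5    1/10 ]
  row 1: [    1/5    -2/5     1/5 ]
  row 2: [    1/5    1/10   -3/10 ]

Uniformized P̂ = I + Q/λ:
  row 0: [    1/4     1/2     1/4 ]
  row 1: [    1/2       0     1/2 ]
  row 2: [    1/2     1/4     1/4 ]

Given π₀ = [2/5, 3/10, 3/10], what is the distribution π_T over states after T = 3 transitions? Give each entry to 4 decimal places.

t=0: π = [0.4000, 0.3000, 0.3000]
t=1: π = [0.4000, 0.2750, 0.3250]
t=2: π = [0.4000, 0.2813, 0.3188]
t=3: π = [0.4000, 0.2797, 0.3203]

π = [0.4000, 0.2797, 0.3203]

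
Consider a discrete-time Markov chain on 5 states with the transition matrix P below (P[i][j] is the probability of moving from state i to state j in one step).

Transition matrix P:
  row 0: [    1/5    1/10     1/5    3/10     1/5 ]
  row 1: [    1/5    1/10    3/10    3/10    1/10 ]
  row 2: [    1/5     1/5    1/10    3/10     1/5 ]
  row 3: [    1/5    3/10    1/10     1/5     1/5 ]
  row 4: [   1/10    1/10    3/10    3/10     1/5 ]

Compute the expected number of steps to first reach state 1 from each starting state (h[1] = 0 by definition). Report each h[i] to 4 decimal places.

h = [5.8117, 0.0000, 5.2834, 4.8031, 5.7589]

First-step conditioning: h[1] = 0; for i ≠ 1, h[i] = 1 + Σ_k P[i][k]·h[k].
  h[0] = 1 + 1/5·h[0] + 1/5·h[2] + 3/10·h[3] + 1/5·h[4]
  h[2] = 1 + 1/5·h[0] + 1/10·h[2] + 3/10·h[3] + 1/5·h[4]
  h[3] = 1 + 1/5·h[0] + 1/10·h[2] + 1/5·h[3] + 1/5·h[4]
  h[4] = 1 + 1/10·h[0] + 3/10·h[2] + 3/10·h[3] + 1/5·h[4]
Solving the 4×4 linear system over states ≠ 1 gives exactly h = [6050/1041, 0, 5500/1041, 5000/1041, 5995/1041] (h[1] = 0 is the target).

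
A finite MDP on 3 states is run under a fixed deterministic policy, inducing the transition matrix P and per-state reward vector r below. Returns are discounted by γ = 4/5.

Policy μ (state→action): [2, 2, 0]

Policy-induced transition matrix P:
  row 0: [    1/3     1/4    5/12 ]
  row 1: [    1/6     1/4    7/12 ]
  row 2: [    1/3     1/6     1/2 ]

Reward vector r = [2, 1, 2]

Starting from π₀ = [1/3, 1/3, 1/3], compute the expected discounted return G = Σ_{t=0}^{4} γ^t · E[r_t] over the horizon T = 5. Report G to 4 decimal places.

t=0: π = [0.3333, 0.3333, 0.3333], E[r] = 1.6667, γ^t·E[r] = 1.666667, running G = 1.666667
t=1: π = [0.2778, 0.2222, 0.5000], E[r] = 1.7778, γ^t·E[r] = 1.422222, running G = 3.088889
t=2: π = [0.2963, 0.2083, 0.4954], E[r] = 1.7917, γ^t·E[r] = 1.146667, running G = 4.235556
t=3: π = [0.2986, 0.2087, 0.4927], E[r] = 1.7913, γ^t·E[r] = 0.917136, running G = 5.152691
t=4: π = [0.2985, 0.2089, 0.4925], E[r] = 1.7911, γ^t·E[r] = 0.733616, running G = 5.886308

G = 5.8863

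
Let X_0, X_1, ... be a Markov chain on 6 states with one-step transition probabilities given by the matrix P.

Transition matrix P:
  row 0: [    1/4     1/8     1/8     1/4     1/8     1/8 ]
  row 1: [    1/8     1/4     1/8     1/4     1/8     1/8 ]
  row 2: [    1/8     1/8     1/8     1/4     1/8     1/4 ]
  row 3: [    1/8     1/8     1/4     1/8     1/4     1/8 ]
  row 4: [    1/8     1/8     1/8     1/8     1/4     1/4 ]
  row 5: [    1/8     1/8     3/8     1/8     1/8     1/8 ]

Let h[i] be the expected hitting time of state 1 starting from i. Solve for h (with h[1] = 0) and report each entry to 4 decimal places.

h = [8.0000, 0.0000, 8.0000, 8.0000, 8.0000, 8.0000]

First-step conditioning: h[1] = 0; for i ≠ 1, h[i] = 1 + Σ_k P[i][k]·h[k].
  h[0] = 1 + 1/4·h[0] + 1/8·h[2] + 1/4·h[3] + 1/8·h[4] + 1/8·h[5]
  h[2] = 1 + 1/8·h[0] + 1/8·h[2] + 1/4·h[3] + 1/8·h[4] + 1/4·h[5]
  h[3] = 1 + 1/8·h[0] + 1/4·h[2] + 1/8·h[3] + 1/4·h[4] + 1/8·h[5]
  h[4] = 1 + 1/8·h[0] + 1/8·h[2] + 1/8·h[3] + 1/4·h[4] + 1/4·h[5]
  h[5] = 1 + 1/8·h[0] + 3/8·h[2] + 1/8·h[3] + 1/8·h[4] + 1/8·h[5]
Solving the 5×5 linear system over states ≠ 1 gives exactly h = [8, 0, 8, 8, 8, 8] (h[1] = 0 is the target).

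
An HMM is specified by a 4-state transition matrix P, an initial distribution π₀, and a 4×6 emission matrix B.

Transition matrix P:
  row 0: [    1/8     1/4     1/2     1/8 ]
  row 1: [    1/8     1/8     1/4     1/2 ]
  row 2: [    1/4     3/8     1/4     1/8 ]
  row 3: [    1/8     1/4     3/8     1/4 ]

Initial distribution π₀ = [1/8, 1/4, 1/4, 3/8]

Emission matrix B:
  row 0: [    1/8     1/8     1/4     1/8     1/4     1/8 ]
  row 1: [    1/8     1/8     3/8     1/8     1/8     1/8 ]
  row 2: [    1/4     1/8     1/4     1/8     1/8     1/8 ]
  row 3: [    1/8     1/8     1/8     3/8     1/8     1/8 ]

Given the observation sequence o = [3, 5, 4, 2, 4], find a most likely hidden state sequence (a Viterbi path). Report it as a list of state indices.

t=0: δ = [1.562e-02, 3.125e-02, 3.125e-02, 1.406e-01]  (obs o_0=3)
t=1: δ = [2.197e-03, 4.395e-03, 6.592e-03, 4.395e-03]  ψ = [3, 3, 3, 3]  (obs o_1=5)
t=2: δ = [4.120e-04, 3.090e-04, 2.060e-04, 2.747e-04]  ψ = [2, 2, 2, 1]  (obs o_2=4)
t=3: δ = [1.287e-05, 3.862e-05, 5.150e-05, 1.931e-05]  ψ = [0, 0, 0, 1]  (obs o_3=2)
t=4: δ = [3.219e-06, 2.414e-06, 1.609e-06, 2.414e-06]  ψ = [2, 2, 2, 1]  (obs o_4=4)
backtrack: best end state = 0; path = [3, 2, 0, 2, 0]

path = [3, 2, 0, 2, 0]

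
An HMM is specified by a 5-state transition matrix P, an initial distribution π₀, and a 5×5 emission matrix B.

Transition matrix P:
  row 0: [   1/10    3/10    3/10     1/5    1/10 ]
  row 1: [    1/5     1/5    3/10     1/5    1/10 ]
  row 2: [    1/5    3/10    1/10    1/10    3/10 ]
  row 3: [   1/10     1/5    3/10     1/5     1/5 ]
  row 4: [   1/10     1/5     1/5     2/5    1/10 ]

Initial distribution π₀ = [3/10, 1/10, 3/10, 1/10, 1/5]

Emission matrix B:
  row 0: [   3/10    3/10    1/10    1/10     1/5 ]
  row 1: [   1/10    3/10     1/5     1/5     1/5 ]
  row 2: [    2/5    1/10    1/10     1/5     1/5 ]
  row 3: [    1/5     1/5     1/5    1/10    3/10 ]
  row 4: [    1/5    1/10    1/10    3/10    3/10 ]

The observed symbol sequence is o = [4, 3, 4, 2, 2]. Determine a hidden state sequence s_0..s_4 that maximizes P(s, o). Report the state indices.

t=0: δ = [6.000e-02, 2.000e-02, 6.000e-02, 3.000e-02, 6.000e-02]  (obs o_0=4)
t=1: δ = [1.200e-03, 3.600e-03, 3.600e-03, 2.400e-03, 5.400e-03]  ψ = [2, 0, 0, 4, 2]  (obs o_1=3)
t=2: δ = [1.440e-04, 2.160e-04, 2.160e-04, 6.480e-04, 3.240e-04]  ψ = [1, 2, 1, 4, 2]  (obs o_2=4)
t=3: δ = [6.480e-06, 2.592e-05, 1.944e-05, 2.592e-05, 1.296e-05]  ψ = [3, 3, 3, 3, 3]  (obs o_3=2)
t=4: δ = [5.184e-07, 1.166e-06, 7.776e-07, 1.037e-06, 5.832e-07]  ψ = [1, 2, 1, 1, 2]  (obs o_4=2)
backtrack: best end state = 1; path = [2, 4, 3, 2, 1]

path = [2, 4, 3, 2, 1]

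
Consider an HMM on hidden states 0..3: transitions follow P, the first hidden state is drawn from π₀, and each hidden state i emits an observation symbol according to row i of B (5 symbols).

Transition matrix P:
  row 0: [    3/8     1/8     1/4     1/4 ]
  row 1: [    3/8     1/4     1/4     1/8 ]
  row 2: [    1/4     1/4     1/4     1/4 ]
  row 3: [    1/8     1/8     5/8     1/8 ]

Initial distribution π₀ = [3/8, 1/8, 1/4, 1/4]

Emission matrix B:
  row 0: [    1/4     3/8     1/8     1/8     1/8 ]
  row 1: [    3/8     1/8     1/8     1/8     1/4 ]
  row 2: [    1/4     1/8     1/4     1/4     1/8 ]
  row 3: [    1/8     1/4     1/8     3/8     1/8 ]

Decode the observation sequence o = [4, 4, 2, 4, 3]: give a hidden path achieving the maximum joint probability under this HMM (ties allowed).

path = [0, 3, 2, 3, 2]

t=0: δ = [4.688e-02, 3.125e-02, 3.125e-02, 3.125e-02]  (obs o_0=4)
t=1: δ = [2.197e-03, 1.953e-03, 2.441e-03, 1.465e-03]  ψ = [0, 1, 3, 0]  (obs o_1=4)
t=2: δ = [1.030e-04, 7.629e-05, 2.289e-04, 7.629e-05]  ψ = [0, 2, 3, 2]  (obs o_2=2)
t=3: δ = [7.153e-06, 1.431e-05, 7.153e-06, 7.153e-06]  ψ = [2, 2, 2, 2]  (obs o_3=4)
t=4: δ = [6.706e-07, 4.470e-07, 1.118e-06, 6.706e-07]  ψ = [1, 1, 3, 0]  (obs o_4=3)
backtrack: best end state = 2; path = [0, 3, 2, 3, 2]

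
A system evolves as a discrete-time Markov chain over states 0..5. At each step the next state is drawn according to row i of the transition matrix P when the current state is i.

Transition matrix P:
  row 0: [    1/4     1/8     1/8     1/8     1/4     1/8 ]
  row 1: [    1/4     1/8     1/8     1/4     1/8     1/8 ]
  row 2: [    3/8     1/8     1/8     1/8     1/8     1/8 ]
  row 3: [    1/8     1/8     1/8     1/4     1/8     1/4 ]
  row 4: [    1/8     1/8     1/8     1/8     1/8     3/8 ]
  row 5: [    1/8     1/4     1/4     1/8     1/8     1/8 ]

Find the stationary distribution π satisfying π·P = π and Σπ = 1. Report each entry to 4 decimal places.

Balance equations π_j = Σ_i π_i·P[i][j]:
  π_0 = 1/4·π_0 + 1/4·π_1 + 3/8·π_2 + 1/8·π_3 + 1/8·π_4 + 1/8·π_5
  π_1 = 1/8·π_0 + 1/8·π_1 + 1/8·π_2 + 1/8·π_3 + 1/8·π_4 + 1/4·π_5
  π_2 = 1/8·π_0 + 1/8·π_1 + 1/8·π_2 + 1/8·π_3 + 1/8·π_4 + 1/4·π_5
  π_3 = 1/8·π_0 + 1/4·π_1 + 1/8·π_2 + 1/4·π_3 + 1/8·π_4 + 1/8·π_5
  π_4 = 1/4·π_0 + 1/8·π_1 + 1/8·π_2 + 1/8·π_3 + 1/8·π_4 + 1/8·π_5
  normalize: π_0 + π_1 + π_2 + π_3 + π_4 + π_5 = 1
Solving the linear system gives exactly π = [859/4165, 88/595, 88/595, 683/4165, 628/4165, 109/595].

π = [0.2062, 0.1479, 0.1479, 0.1640, 0.1508, 0.1832]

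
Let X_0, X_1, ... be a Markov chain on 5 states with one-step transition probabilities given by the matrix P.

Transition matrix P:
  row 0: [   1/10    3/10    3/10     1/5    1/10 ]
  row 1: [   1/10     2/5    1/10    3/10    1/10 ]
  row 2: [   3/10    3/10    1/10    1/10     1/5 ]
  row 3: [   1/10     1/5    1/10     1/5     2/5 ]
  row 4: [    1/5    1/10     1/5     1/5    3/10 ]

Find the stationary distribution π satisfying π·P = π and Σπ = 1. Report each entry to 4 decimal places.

Balance equations π_j = Σ_i π_i·P[i][j]:
  π_0 = 1/10·π_0 + 1/10·π_1 + 3/10·π_2 + 1/10·π_3 + 1/5·π_4
  π_1 = 3/10·π_0 + 2/5·π_1 + 3/10·π_2 + 1/5·π_3 + 1/10·π_4
  π_2 = 3/10·π_0 + 1/10·π_1 + 1/10·π_2 + 1/10·π_3 + 1/5·π_4
  π_3 = 1/5·π_0 + 3/10·π_1 + 1/10·π_2 + 1/5·π_3 + 1/5·π_4
  normalize: π_0 + π_1 + π_2 + π_3 + π_4 = 1
Solving the linear system gives exactly π = [37/242, 63/242, 37/242, 51/242, 27/121].

π = [0.1529, 0.2603, 0.1529, 0.2107, 0.2231]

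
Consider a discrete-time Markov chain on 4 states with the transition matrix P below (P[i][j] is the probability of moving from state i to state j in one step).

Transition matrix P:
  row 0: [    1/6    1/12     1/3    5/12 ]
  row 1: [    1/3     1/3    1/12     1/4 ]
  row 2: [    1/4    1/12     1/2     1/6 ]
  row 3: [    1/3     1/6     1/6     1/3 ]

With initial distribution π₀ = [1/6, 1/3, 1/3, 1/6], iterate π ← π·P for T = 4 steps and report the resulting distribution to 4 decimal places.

t=0: π = [0.1667, 0.3333, 0.3333, 0.1667]
t=1: π = [0.2778, 0.1806, 0.2778, 0.2639]
t=2: π = [0.2639, 0.1505, 0.2905, 0.2951]
t=3: π = [0.2651, 0.1455, 0.2949, 0.2944]
t=4: π = [0.2646, 0.1442, 0.2970, 0.2941]

π = [0.2646, 0.1442, 0.2970, 0.2941]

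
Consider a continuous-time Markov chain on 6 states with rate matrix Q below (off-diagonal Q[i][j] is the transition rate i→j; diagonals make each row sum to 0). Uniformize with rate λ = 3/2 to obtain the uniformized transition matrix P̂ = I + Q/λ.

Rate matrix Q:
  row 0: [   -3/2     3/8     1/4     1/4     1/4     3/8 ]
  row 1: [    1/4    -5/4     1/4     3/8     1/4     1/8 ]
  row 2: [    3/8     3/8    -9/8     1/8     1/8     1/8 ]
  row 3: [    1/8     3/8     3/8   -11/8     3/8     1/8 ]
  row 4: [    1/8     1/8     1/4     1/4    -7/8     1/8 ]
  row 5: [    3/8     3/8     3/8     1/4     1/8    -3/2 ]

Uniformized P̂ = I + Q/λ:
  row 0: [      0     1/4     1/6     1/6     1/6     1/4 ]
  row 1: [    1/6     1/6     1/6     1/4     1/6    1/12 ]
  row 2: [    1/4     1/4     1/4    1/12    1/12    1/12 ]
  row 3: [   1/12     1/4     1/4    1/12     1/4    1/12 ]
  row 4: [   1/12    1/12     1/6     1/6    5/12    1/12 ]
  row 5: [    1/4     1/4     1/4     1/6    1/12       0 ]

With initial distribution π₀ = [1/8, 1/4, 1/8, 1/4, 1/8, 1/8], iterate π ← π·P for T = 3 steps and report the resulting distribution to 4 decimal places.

t=0: π = [0.1250, 0.2500, 0.1250, 0.2500, 0.1250, 0.1250]
t=1: π = [0.1354, 0.2083, 0.2083, 0.1563, 0.1979, 0.0938]
t=2: π = [0.1398, 0.1997, 0.2049, 0.1536, 0.2040, 0.0981]
t=3: π = [0.1388, 0.1994, 0.2047, 0.1534, 0.2052, 0.0985]

π = [0.1388, 0.1994, 0.2047, 0.1534, 0.2052, 0.0985]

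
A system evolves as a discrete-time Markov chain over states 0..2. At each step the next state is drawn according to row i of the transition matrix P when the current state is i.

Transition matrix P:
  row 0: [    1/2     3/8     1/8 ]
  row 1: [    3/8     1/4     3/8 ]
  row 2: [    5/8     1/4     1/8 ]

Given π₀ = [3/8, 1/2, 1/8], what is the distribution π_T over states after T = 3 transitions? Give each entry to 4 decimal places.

t=0: π = [0.3750, 0.5000, 0.1250]
t=1: π = [0.4531, 0.2969, 0.2500]
t=2: π = [0.4941, 0.3066, 0.1992]
t=3: π = [0.4866, 0.3118, 0.2017]

π = [0.4866, 0.3118, 0.2017]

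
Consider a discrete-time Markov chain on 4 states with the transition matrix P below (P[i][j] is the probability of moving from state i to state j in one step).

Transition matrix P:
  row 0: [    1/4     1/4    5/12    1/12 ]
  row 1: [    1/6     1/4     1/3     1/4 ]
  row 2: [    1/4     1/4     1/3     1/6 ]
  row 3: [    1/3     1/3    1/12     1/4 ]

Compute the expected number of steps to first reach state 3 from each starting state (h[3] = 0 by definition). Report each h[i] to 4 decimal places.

First-step conditioning: h[3] = 0; for i ≠ 3, h[i] = 1 + Σ_k P[i][k]·h[k].
  h[0] = 1 + 1/4·h[0] + 1/4·h[1] + 5/12·h[2]
  h[1] = 1 + 1/6·h[0] + 1/4·h[1] + 1/3·h[2]
  h[2] = 1 + 1/4·h[0] + 1/4·h[1] + 1/3·h[2]
Solving the 3×3 linear system over states ≠ 3 gives exactly h = [624/97, 524/97, 576/97, 0] (h[3] = 0 is the target).

h = [6.4330, 5.4021, 5.9381, 0.0000]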